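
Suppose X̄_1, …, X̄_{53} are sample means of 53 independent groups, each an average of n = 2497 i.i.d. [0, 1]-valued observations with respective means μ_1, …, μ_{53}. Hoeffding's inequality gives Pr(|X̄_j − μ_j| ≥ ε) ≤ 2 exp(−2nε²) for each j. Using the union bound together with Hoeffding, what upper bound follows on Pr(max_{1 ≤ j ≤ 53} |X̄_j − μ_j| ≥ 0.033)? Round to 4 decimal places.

0.4607

Per-experiment Hoeffding bound: 2·exp(−2·2497·0.033²) = 2·exp(−5.43847) = 0.0086923.
Union bound over 53 events: 53·0.0086923 = 0.46069.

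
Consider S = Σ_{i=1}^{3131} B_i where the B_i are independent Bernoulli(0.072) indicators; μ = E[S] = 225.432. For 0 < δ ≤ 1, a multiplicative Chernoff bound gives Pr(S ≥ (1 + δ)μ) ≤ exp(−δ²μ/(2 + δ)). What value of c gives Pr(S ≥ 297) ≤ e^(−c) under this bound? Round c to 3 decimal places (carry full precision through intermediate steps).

Write 297 = (1 + δ)μ, so δ = 297/225.432 − 1 = 0.3174705…
Then the exponent is δ²μ/(2 + δ) = (297 − μ)² / (μ·(2 + δ)) = 9.804106.

9.804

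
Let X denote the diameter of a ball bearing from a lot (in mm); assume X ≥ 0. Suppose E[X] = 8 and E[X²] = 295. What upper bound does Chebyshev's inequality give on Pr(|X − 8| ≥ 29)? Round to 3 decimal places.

Var(X) = E[X²] − (E[X])² = 295 − 64 = 231.
Chebyshev's inequality: Pr(|X − μ| ≥ t) ≤ Var(X)/t² = 231/841 = 0.2747.

0.275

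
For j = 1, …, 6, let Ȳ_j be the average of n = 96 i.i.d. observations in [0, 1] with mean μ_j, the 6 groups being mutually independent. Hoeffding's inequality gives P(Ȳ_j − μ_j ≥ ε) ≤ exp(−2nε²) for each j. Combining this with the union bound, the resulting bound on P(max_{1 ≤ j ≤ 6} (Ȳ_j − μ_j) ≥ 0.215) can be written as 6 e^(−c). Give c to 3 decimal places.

Union bound over the 6 events: P(max_{1 ≤ j ≤ 6} (Ȳ_j − μ_j) ≥ 0.215) ≤ 6·exp(−2nε²) = 6 exp(−2·96·0.215²).
So c = 2·96·0.215² = 8.8752.

8.875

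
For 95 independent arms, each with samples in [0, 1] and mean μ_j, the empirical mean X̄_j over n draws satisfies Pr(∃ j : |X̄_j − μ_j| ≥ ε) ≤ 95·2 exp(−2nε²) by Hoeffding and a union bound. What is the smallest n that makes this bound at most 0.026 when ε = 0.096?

483

Need 2·95·exp(−2nε²) ≤ 0.026, i.e. exp(−2nε²) ≤ 0.026/190.
So 2nε² ≥ ln(190/0.026) = 8.896683.
Hence n ≥ 8.896683/(2·0.096²) = 482.676.
The smallest integer n is 483.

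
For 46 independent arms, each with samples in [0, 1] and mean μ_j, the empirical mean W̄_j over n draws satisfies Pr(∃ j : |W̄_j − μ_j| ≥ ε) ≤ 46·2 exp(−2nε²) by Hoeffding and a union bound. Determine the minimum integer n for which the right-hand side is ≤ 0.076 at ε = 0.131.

Need 2·46·exp(−2nε²) ≤ 0.076, i.e. exp(−2nε²) ≤ 0.076/92.
So 2nε² ≥ ln(92/0.076) = 7.098811.
Hence n ≥ 7.098811/(2·0.131²) = 206.830.
The smallest integer n is 207.

207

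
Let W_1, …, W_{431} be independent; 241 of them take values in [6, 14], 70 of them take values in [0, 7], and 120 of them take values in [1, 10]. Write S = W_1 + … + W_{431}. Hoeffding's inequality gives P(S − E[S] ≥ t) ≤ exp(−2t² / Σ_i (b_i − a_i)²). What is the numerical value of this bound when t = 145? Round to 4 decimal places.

Σ(b_i − a_i)² = 241·8² + 70·7² + 120·9² = 28574.
Exponent = 2·145² / 28574 = 1.47162.
Bound = exp(−1.47162) = 0.22955.

0.2296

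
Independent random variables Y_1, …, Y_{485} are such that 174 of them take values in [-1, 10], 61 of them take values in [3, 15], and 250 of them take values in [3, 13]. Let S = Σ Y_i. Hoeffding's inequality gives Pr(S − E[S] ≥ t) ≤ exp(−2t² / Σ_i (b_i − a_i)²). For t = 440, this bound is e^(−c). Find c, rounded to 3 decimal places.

Σ(b_i − a_i)² = 174·11² + 61·12² + 250·10² = 54838.
c = 2t² / 54838 = 2·440² / 54838 = 7.0608.

7.061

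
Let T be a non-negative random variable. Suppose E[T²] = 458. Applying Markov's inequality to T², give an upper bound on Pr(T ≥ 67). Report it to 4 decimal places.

Since T ≥ 0, the event {T ≥ 67} is the same as {T² ≥ 4489}.
Markov's inequality applied to T² gives Pr(T² ≥ 4489) ≤ E[T²]/4489 = 458/4489 = 0.1020.

0.1020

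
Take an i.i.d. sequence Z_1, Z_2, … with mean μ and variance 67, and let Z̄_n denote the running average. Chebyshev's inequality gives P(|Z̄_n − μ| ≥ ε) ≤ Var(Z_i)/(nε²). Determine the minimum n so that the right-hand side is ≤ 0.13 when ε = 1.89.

Require 67/(n·1.89²) ≤ 0.13, i.e. n ≥ 67/(0.13·1.89²) = 144.281.
The smallest integer n is 145.

145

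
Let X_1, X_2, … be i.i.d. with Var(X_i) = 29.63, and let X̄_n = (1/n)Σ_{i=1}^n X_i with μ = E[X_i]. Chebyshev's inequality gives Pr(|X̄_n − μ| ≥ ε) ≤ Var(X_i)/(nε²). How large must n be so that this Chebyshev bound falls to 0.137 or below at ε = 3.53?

Require 29.63/(n·3.53²) ≤ 0.137, i.e. n ≥ 29.63/(0.137·3.53²) = 17.356.
The smallest integer n is 18.

18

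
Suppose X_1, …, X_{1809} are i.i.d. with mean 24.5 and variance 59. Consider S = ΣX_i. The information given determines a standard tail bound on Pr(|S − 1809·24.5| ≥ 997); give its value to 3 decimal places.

0.107

With mean and variance of each term known, Chebyshev's inequality bounds the deviation of the sum (or sample mean).
Var(S) = n·Var(X_i) = 1809·59 = 106731.
Chebyshev: Pr(|S − 1809·24.5| ≥ 997) ≤ Var(S)/997² = 106731/994009 = 0.1074.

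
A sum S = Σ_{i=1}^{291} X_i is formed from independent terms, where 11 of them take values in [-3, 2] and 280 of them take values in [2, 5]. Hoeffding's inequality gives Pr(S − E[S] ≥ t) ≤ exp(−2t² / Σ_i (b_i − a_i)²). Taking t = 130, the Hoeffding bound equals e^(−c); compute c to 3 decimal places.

12.093

Σ(b_i − a_i)² = 11·5² + 280·3² = 2795.
c = 2t² / 2795 = 2·130² / 2795 = 12.0930.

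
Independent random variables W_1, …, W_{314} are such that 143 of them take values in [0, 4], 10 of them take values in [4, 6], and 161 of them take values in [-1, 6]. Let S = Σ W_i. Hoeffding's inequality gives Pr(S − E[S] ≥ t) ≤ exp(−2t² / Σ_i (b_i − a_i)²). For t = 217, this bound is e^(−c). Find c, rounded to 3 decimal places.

9.218

Σ(b_i − a_i)² = 143·4² + 10·2² + 161·7² = 10217.
c = 2t² / 10217 = 2·217² / 10217 = 9.2178.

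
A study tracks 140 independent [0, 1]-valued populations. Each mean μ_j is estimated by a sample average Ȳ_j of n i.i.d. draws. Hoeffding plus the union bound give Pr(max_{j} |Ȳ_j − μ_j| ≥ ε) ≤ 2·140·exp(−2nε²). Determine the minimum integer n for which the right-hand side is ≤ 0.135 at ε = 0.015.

16972

Need 2·140·exp(−2nε²) ≤ 0.135, i.e. exp(−2nε²) ≤ 0.135/280.
So 2nε² ≥ ln(280/0.135) = 7.637270.
Hence n ≥ 7.637270/(2·0.015²) = 16971.711.
The smallest integer n is 16972.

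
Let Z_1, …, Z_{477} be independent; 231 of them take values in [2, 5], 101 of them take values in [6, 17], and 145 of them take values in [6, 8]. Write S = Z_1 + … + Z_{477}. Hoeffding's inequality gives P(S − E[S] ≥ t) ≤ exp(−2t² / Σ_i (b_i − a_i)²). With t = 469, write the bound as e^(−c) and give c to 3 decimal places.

29.565

Σ(b_i − a_i)² = 231·3² + 101·11² + 145·2² = 14880.
c = 2t² / 14880 = 2·469² / 14880 = 29.5647.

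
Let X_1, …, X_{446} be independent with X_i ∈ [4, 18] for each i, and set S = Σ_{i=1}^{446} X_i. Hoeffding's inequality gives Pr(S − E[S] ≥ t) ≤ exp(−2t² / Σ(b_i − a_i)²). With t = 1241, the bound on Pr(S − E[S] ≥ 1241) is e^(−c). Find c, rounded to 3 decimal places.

Σ(b_i − a_i)² = 446·(14)² = 87416.
c = 2t²/87416 = 2·1241²/87416 = 35.2357.

35.236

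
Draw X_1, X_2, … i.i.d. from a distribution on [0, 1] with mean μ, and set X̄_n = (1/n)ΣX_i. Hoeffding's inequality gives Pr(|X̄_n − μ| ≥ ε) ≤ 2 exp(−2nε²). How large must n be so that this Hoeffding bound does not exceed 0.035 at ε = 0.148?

Require 2·exp(−2nε²) ≤ 0.035, i.e. 2nε² ≥ ln(2/0.035) = 4.045554.
So n ≥ 4.045554 / (2·0.148²) = 92.347.
The smallest integer n is 93.

93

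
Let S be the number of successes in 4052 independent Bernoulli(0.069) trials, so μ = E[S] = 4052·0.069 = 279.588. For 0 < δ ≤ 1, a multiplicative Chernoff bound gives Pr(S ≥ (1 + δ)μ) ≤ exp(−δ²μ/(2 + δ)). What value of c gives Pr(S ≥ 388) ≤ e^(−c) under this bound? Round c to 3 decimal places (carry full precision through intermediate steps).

17.605

Write 388 = (1 + δ)μ, so δ = 388/279.588 − 1 = 0.3877563…
Then the exponent is δ²μ/(2 + δ) = (388 − μ)² / (μ·(2 + δ)) = 17.605412.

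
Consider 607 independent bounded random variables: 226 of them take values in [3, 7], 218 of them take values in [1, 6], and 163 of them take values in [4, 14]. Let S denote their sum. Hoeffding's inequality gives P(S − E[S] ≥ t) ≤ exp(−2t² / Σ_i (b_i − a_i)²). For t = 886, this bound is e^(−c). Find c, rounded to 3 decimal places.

61.894

Σ(b_i − a_i)² = 226·4² + 218·5² + 163·10² = 25366.
c = 2t² / 25366 = 2·886² / 25366 = 61.8936.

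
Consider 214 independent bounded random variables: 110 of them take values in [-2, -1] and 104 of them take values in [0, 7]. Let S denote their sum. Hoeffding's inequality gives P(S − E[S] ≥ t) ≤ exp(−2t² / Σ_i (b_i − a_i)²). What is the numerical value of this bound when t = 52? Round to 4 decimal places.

0.3539

Σ(b_i − a_i)² = 110·1² + 104·7² = 5206.
Exponent = 2·52² / 5206 = 1.03880.
Bound = exp(−1.03880) = 0.35388.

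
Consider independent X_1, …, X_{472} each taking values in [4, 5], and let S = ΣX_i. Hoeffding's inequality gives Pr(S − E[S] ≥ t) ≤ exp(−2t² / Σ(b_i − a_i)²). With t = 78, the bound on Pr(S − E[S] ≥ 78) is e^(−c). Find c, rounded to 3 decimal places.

25.780

Σ(b_i − a_i)² = 472·(1)² = 472.
c = 2t²/472 = 2·78²/472 = 25.7797.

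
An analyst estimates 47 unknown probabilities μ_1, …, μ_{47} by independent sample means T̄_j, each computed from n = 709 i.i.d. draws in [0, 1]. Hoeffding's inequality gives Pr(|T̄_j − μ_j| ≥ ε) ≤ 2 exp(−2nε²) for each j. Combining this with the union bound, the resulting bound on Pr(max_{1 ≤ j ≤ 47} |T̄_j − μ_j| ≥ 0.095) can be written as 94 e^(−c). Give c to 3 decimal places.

Union bound over the 47 events: Pr(max_{1 ≤ j ≤ 47} |T̄_j − μ_j| ≥ 0.095) ≤ 47·2·exp(−2nε²) = 94 exp(−2·709·0.095²).
So c = 2·709·0.095² = 12.7974.

12.797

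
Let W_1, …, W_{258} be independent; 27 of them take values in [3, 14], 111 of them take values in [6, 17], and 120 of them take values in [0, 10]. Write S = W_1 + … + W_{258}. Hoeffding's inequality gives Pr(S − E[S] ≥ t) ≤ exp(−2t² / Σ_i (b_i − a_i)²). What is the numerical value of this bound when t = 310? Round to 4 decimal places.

0.0012

Σ(b_i − a_i)² = 27·11² + 111·11² + 120·10² = 28698.
Exponent = 2·310² / 28698 = 6.69733.
Bound = exp(−6.69733) = 0.00123.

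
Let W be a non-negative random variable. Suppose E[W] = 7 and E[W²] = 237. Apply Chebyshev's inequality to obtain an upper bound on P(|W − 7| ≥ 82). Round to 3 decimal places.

Var(W) = E[W²] − (E[W])² = 237 − 49 = 188.
Chebyshev's inequality: P(|W − μ| ≥ t) ≤ Var(W)/t² = 188/6724 = 0.0280.

0.028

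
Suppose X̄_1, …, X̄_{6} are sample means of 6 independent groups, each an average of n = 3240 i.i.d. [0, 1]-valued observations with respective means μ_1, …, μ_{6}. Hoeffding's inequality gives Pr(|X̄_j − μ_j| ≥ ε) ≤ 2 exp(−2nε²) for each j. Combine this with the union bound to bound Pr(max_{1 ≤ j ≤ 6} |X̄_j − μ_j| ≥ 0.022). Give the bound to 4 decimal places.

0.5213

Per-experiment Hoeffding bound: 2·exp(−2·3240·0.022²) = 2·exp(−3.13632) = 0.086885.
Union bound over 6 events: 6·0.086885 = 0.52131.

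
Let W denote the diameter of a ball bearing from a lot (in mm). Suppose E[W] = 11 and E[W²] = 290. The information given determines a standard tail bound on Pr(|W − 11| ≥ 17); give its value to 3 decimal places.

The first two moments determine the variance, so Chebyshev's inequality is the sharpest standard bound available.
Var(W) = E[W²] − (E[W])² = 290 − 121 = 169.
Chebyshev's inequality: Pr(|W − μ| ≥ t) ≤ Var(W)/t² = 169/289 = 0.5848.

0.585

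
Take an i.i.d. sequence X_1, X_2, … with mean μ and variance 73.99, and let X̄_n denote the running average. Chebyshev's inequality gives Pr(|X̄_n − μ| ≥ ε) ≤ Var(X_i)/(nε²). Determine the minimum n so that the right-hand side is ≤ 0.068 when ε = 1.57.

442

Require 73.99/(n·1.57²) ≤ 0.068, i.e. n ≥ 73.99/(0.068·1.57²) = 441.433.
The smallest integer n is 442.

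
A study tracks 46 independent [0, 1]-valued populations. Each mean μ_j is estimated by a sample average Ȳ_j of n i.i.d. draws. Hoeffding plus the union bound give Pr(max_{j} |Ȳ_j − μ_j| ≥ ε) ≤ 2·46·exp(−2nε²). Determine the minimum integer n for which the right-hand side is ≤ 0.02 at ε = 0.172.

143

Need 2·46·exp(−2nε²) ≤ 0.02, i.e. exp(−2nε²) ≤ 0.02/92.
So 2nε² ≥ ln(92/0.02) = 8.433812.
Hence n ≥ 8.433812/(2·0.172²) = 142.540.
The smallest integer n is 143.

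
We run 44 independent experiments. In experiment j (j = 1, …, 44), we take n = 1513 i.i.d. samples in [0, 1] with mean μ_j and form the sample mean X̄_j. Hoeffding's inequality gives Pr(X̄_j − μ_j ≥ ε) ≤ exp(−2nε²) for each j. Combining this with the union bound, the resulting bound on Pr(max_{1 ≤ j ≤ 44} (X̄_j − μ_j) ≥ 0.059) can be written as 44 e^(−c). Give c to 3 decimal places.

Union bound over the 44 events: Pr(max_{1 ≤ j ≤ 44} (X̄_j − μ_j) ≥ 0.059) ≤ 44·exp(−2nε²) = 44 exp(−2·1513·0.059²).
So c = 2·1513·0.059² = 10.5335.

10.534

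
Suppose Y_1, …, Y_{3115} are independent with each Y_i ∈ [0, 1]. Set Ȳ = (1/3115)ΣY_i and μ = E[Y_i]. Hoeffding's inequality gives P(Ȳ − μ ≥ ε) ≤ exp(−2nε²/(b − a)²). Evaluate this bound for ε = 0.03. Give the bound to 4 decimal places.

0.0037

Exponent: 2nε²/(b − a)² = 2·3115·0.03² / 1² = 5.60700.
Bound = exp(−5.60700) = 0.00367.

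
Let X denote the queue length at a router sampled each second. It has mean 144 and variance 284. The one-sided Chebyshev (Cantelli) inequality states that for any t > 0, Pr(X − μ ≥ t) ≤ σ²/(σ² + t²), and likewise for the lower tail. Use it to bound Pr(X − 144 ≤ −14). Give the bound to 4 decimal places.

0.5917

Here σ² = 284 and t = 14, so σ² + t² = 480.
Cantelli's bound: 284/480 = 0.5917.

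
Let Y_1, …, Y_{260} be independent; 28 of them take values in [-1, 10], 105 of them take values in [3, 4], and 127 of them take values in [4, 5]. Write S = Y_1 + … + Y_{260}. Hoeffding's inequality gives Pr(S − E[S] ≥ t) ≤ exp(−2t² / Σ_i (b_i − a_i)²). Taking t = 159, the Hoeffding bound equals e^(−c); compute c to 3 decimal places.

Σ(b_i − a_i)² = 28·11² + 105·1² + 127·1² = 3620.
c = 2t² / 3620 = 2·159² / 3620 = 13.9674.

13.967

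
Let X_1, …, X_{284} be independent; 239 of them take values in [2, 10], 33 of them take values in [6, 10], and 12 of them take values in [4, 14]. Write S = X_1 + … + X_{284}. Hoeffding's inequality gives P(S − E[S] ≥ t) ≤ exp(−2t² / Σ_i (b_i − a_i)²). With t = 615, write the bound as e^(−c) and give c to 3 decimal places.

Σ(b_i − a_i)² = 239·8² + 33·4² + 12·10² = 17024.
c = 2t² / 17024 = 2·615² / 17024 = 44.4343.

44.434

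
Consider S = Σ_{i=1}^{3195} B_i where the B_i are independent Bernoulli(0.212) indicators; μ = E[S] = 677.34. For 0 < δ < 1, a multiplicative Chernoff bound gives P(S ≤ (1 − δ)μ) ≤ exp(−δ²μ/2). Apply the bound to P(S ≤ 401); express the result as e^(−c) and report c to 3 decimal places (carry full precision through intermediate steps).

Write 401 = (1 − δ)μ, so δ = 1 − 401/677.34 = 0.4079783…
Then the exponent is δ²μ/2 = (μ − 401)²/(2μ) = 56.370357.

56.370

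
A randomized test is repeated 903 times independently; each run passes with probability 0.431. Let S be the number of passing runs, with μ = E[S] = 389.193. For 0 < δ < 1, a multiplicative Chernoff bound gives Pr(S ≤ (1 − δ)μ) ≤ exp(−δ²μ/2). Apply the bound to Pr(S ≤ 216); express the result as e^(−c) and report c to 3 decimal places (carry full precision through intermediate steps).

Write 216 = (1 − δ)μ, so δ = 1 − 216/389.193 = 0.4450054…
Then the exponent is δ²μ/2 = (μ − 216)²/(2μ) = 38.535913.

38.536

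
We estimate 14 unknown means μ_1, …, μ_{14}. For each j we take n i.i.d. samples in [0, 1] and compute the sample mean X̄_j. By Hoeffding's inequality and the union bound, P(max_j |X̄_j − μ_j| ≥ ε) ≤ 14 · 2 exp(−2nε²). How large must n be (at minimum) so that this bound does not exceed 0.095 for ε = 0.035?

Need 2·14·exp(−2nε²) ≤ 0.095, i.e. exp(−2nε²) ≤ 0.095/28.
So 2nε² ≥ ln(28/0.095) = 5.686083.
Hence n ≥ 5.686083/(2·0.035²) = 2320.850.
The smallest integer n is 2321.

2321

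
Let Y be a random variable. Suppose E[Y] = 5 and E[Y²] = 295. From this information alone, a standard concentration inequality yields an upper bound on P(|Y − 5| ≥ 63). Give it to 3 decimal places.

0.068

The first two moments determine the variance, so Chebyshev's inequality is the sharpest standard bound available.
Var(Y) = E[Y²] − (E[Y])² = 295 − 25 = 270.
Chebyshev's inequality: P(|Y − μ| ≥ t) ≤ Var(Y)/t² = 270/3969 = 0.0680.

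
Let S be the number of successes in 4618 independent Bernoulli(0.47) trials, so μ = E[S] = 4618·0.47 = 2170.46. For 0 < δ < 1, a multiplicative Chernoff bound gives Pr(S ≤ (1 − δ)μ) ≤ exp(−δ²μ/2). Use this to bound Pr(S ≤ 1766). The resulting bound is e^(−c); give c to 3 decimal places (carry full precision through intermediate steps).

Write 1766 = (1 − δ)μ, so δ = 1 − 1766/2170.46 = 0.1863476…
Then the exponent is δ²μ/2 = (μ − 1766)²/(2μ) = 37.685074.

37.685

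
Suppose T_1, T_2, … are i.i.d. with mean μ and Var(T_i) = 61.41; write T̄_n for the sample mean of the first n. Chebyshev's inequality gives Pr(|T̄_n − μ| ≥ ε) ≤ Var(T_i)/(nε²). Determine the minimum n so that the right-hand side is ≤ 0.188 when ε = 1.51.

Require 61.41/(n·1.51²) ≤ 0.188, i.e. n ≥ 61.41/(0.188·1.51²) = 143.261.
The smallest integer n is 144.

144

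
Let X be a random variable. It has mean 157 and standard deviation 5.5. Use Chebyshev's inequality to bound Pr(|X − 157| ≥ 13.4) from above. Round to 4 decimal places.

Chebyshev: Pr(|X − μ| ≥ t) ≤ Var(X)/t².
Var(X) = σ² = 5.5² = 30.25.
Bound = 30.25 / 179.56 = 0.1685.

0.1685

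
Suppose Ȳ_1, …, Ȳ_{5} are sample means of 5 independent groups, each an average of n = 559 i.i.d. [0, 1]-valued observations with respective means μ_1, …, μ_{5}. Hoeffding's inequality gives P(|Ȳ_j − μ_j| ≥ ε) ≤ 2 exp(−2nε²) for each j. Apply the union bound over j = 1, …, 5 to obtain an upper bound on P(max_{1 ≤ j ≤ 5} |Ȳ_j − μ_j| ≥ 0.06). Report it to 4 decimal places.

Per-experiment Hoeffding bound: 2·exp(−2·559·0.06²) = 2·exp(−4.02480) = 0.035734.
Union bound over 5 events: 5·0.035734 = 0.17867.

0.1787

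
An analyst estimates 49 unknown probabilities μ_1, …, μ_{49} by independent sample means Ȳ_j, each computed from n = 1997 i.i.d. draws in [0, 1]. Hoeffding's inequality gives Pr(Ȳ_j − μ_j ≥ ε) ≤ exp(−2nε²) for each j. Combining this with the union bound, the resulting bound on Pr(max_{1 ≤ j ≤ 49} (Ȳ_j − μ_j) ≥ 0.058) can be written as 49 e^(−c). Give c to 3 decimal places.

13.436

Union bound over the 49 events: Pr(max_{1 ≤ j ≤ 49} (Ȳ_j − μ_j) ≥ 0.058) ≤ 49·exp(−2nε²) = 49 exp(−2·1997·0.058²).
So c = 2·1997·0.058² = 13.4358.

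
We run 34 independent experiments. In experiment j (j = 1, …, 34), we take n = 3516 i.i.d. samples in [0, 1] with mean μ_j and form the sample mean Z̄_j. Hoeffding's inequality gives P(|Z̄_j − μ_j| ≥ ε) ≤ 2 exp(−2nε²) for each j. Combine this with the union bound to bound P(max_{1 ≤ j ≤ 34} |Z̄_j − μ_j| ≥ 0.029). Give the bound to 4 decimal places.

Per-experiment Hoeffding bound: 2·exp(−2·3516·0.029²) = 2·exp(−5.91391) = 0.0054032.
Union bound over 34 events: 34·0.0054032 = 0.18371.

0.1837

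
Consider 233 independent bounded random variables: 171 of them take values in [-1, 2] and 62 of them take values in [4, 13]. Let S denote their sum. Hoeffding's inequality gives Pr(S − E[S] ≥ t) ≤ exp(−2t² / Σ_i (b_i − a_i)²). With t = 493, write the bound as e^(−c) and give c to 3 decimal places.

74.089

Σ(b_i − a_i)² = 171·3² + 62·9² = 6561.
c = 2t² / 6561 = 2·493² / 6561 = 74.0890.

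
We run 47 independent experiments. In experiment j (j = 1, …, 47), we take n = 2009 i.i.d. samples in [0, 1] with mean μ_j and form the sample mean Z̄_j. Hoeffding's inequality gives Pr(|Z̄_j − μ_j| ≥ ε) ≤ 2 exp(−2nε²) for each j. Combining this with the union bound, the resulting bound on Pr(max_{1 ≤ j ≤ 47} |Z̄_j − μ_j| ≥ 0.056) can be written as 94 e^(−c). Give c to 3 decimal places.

Union bound over the 47 events: Pr(max_{1 ≤ j ≤ 47} |Z̄_j − μ_j| ≥ 0.056) ≤ 47·2·exp(−2nε²) = 94 exp(−2·2009·0.056²).
So c = 2·2009·0.056² = 12.6004.

12.600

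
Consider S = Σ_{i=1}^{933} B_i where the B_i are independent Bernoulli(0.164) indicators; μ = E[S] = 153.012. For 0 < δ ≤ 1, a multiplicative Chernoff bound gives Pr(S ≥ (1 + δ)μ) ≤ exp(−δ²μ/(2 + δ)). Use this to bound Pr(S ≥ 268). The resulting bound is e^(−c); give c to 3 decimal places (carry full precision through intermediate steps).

31.406

Write 268 = (1 + δ)μ, so δ = 268/153.012 − 1 = 0.7514966…
Then the exponent is δ²μ/(2 + δ) = (268 − μ)² / (μ·(2 + δ)) = 31.405851.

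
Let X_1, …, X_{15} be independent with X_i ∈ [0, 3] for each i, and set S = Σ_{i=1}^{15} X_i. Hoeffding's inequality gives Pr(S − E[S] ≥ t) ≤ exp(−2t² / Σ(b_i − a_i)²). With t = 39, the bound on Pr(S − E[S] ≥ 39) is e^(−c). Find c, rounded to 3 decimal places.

Σ(b_i − a_i)² = 15·(3)² = 135.
c = 2t²/135 = 2·39²/135 = 22.5333.

22.533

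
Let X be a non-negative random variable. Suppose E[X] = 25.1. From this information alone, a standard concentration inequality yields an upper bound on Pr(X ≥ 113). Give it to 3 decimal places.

Only the mean of a non-negative variable is known, so Markov's inequality is the applicable tail bound.
Markov's inequality: for a non-negative random variable, Pr(X ≥ a) ≤ E[X]/a.
Here E[X] = 25.1 and a = 113, so the bound is 25.1/113 = 0.2221.

0.222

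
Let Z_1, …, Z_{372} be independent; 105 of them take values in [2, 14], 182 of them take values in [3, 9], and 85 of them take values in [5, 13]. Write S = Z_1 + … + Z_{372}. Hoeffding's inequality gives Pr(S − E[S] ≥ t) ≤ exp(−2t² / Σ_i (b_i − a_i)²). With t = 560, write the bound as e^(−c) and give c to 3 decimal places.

Σ(b_i − a_i)² = 105·12² + 182·6² + 85·8² = 27112.
c = 2t² / 27112 = 2·560² / 27112 = 23.1337.

23.134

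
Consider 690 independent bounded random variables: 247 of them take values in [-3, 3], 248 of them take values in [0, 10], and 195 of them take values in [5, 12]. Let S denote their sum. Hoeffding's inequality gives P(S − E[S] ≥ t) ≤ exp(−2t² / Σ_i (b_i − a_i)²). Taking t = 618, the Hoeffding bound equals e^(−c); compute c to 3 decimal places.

Σ(b_i − a_i)² = 247·6² + 248·10² + 195·7² = 43247.
c = 2t² / 43247 = 2·618² / 43247 = 17.6625.

17.662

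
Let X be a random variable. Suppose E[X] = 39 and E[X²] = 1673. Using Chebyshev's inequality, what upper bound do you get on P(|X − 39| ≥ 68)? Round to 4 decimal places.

Var(X) = E[X²] − (E[X])² = 1673 − 1521 = 152.
Chebyshev's inequality: P(|X − μ| ≥ t) ≤ Var(X)/t² = 152/4624 = 0.0329.

0.0329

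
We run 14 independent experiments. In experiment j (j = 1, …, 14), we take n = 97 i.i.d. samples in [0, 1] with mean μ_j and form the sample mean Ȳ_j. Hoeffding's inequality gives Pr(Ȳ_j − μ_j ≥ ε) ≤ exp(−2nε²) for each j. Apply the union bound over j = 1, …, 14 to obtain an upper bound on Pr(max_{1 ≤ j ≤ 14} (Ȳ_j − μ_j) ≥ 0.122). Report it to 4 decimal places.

Per-experiment Hoeffding bound: exp(−2·97·0.122²) = exp(−2.88750) = 0.055716.
Union bound over 14 events: 14·0.055716 = 0.78002.

0.7800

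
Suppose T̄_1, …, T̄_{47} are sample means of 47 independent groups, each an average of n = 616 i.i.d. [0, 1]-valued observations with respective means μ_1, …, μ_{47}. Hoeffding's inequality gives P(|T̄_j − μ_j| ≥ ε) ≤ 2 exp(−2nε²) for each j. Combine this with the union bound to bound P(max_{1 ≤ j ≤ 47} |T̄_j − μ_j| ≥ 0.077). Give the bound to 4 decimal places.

Per-experiment Hoeffding bound: 2·exp(−2·616·0.077²) = 2·exp(−7.30453) = 0.001345.
Union bound over 47 events: 47·0.001345 = 0.06321.

0.0632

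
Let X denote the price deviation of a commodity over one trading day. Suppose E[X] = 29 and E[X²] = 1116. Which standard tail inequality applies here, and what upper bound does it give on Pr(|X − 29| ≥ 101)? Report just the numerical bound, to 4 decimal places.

0.0270

The first two moments determine the variance, so Chebyshev's inequality is the sharpest standard bound available.
Var(X) = E[X²] − (E[X])² = 1116 − 841 = 275.
Chebyshev's inequality: Pr(|X − μ| ≥ t) ≤ Var(X)/t² = 275/10201 = 0.0270.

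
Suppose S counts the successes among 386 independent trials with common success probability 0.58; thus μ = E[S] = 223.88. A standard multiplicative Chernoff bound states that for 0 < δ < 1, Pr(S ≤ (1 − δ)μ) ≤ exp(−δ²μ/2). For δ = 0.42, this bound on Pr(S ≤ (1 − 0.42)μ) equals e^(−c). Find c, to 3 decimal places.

19.746

c = δ²μ/2 = 0.42²·223.88/2 = 19.7462.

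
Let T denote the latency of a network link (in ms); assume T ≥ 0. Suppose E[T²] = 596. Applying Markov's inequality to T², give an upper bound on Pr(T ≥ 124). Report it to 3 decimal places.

Since T ≥ 0, the event {T ≥ 124} is the same as {T² ≥ 15376}.
Markov's inequality applied to T² gives Pr(T² ≥ 15376) ≤ E[T²]/15376 = 596/15376 = 0.0388.

0.039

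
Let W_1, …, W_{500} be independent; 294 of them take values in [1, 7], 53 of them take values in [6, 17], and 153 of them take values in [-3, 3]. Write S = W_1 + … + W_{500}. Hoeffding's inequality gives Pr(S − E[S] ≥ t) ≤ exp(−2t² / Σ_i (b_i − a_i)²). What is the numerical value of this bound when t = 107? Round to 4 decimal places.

Σ(b_i − a_i)² = 294·6² + 53·11² + 153·6² = 22505.
Exponent = 2·107² / 22505 = 1.01746.
Bound = exp(−1.01746) = 0.36151.

0.3615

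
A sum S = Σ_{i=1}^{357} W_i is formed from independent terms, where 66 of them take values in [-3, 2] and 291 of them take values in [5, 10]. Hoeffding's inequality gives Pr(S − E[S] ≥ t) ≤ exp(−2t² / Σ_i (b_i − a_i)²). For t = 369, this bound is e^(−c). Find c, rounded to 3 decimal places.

Σ(b_i − a_i)² = 66·5² + 291·5² = 8925.
c = 2t² / 8925 = 2·369² / 8925 = 30.5123.

30.512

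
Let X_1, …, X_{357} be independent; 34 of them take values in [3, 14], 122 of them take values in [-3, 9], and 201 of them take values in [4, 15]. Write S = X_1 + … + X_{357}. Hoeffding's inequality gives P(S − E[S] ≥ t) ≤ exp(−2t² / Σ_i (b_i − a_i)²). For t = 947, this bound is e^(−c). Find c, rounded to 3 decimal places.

Σ(b_i − a_i)² = 34·11² + 122·12² + 201·11² = 46003.
c = 2t² / 46003 = 2·947² / 46003 = 38.9892.

38.989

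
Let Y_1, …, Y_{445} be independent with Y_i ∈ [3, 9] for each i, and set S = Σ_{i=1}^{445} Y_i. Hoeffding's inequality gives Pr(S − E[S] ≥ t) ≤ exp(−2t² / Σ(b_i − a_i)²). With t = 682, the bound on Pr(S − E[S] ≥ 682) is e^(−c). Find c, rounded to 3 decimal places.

58.068

Σ(b_i − a_i)² = 445·(6)² = 16020.
c = 2t²/16020 = 2·682²/16020 = 58.0679.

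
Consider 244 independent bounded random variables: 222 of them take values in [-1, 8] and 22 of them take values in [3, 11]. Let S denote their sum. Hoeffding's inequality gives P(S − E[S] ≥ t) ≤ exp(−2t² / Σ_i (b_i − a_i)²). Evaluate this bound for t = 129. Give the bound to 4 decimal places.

Σ(b_i − a_i)² = 222·9² + 22·8² = 19390.
Exponent = 2·129² / 19390 = 1.71645.
Bound = exp(−1.71645) = 0.17970.

0.1797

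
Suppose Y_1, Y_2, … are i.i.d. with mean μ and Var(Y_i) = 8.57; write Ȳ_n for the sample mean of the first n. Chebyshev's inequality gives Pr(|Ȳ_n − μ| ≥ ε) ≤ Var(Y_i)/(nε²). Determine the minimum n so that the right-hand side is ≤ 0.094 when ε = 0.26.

Require 8.57/(n·0.26²) ≤ 0.094, i.e. n ≥ 8.57/(0.094·0.26²) = 1348.672.
The smallest integer n is 1349.

1349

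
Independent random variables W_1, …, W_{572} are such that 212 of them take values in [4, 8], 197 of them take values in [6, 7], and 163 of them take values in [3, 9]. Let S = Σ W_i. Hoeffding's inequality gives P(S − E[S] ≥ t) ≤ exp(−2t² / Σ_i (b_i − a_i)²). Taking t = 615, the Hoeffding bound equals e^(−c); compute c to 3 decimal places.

79.988

Σ(b_i − a_i)² = 212·4² + 197·1² + 163·6² = 9457.
c = 2t² / 9457 = 2·615² / 9457 = 79.9884.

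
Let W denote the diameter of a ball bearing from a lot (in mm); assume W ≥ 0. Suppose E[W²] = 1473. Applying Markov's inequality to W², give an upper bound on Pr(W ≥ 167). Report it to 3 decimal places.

Since W ≥ 0, the event {W ≥ 167} is the same as {W² ≥ 27889}.
Markov's inequality applied to W² gives Pr(W² ≥ 27889) ≤ E[W²]/27889 = 1473/27889 = 0.0528.

0.053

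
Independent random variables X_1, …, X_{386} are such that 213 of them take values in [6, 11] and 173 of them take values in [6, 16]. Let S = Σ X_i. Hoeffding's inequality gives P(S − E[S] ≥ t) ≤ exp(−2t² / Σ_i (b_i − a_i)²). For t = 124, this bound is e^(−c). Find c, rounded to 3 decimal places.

Σ(b_i − a_i)² = 213·5² + 173·10² = 22625.
c = 2t² / 22625 = 2·124² / 22625 = 1.3592.

1.359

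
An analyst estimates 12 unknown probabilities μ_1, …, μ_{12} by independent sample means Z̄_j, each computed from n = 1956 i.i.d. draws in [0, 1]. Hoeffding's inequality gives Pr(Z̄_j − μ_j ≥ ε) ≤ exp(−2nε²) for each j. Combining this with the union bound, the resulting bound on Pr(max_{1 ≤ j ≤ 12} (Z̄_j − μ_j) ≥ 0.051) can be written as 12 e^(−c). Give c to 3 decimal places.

Union bound over the 12 events: Pr(max_{1 ≤ j ≤ 12} (Z̄_j − μ_j) ≥ 0.051) ≤ 12·exp(−2nε²) = 12 exp(−2·1956·0.051²).
So c = 2·1956·0.051² = 10.1751.

10.175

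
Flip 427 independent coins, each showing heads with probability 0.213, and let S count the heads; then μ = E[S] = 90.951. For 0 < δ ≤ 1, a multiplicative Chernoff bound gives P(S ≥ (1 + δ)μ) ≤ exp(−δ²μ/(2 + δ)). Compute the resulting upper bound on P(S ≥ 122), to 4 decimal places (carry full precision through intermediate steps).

0.0108

Write 122 = (1 + δ)μ, so δ = 122/90.951 − 1 = 0.3413816…
Then the exponent is δ²μ/(2 + δ) = (122 − μ)² / (μ·(2 + δ)) = 4.527053.
Bound = exp(−4.527053) = 0.01081.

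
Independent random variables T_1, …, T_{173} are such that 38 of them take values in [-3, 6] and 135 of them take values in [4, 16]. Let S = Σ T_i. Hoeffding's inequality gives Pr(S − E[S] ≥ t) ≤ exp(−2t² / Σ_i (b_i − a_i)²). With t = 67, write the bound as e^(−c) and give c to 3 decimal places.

Σ(b_i − a_i)² = 38·9² + 135·12² = 22518.
c = 2t² / 22518 = 2·67² / 22518 = 0.3987.

0.399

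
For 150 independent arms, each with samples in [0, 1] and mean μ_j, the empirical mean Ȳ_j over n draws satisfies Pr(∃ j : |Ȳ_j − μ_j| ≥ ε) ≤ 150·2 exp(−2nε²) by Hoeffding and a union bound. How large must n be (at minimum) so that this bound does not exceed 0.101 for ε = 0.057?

Need 2·150·exp(−2nε²) ≤ 0.101, i.e. exp(−2nε²) ≤ 0.101/300.
So 2nε² ≥ ln(300/0.101) = 7.996417.
Hence n ≥ 7.996417/(2·0.057²) = 1230.597.
The smallest integer n is 1231.

1231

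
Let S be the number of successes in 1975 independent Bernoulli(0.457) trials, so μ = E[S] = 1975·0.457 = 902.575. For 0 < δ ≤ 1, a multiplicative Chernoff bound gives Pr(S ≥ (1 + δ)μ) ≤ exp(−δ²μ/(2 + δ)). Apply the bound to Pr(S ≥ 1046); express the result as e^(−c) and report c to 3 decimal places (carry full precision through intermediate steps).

Write 1046 = (1 + δ)μ, so δ = 1046/902.575 − 1 = 0.1589065…
Then the exponent is δ²μ/(2 + δ) = (1046 − μ)² / (μ·(2 + δ)) = 10.556807.

10.557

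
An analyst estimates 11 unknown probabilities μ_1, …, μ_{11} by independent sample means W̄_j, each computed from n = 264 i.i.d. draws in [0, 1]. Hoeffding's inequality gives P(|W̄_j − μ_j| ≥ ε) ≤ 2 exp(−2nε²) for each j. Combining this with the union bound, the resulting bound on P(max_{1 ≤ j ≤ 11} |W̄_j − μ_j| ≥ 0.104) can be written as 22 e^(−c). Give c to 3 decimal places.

Union bound over the 11 events: P(max_{1 ≤ j ≤ 11} |W̄_j − μ_j| ≥ 0.104) ≤ 11·2·exp(−2nε²) = 22 exp(−2·264·0.104²).
So c = 2·264·0.104² = 5.7108.

5.711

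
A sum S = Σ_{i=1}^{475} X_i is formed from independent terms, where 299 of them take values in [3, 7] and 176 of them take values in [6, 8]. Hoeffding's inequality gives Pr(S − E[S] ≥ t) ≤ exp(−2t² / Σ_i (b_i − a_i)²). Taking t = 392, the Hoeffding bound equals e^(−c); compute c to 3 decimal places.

Σ(b_i − a_i)² = 299·4² + 176·2² = 5488.
c = 2t² / 5488 = 2·392² / 5488 = 56.0000.

56.000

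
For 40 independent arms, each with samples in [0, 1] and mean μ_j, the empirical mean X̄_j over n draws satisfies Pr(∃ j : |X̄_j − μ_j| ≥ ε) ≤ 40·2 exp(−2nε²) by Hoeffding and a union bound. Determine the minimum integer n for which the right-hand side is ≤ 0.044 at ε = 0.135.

Need 2·40·exp(−2nε²) ≤ 0.044, i.e. exp(−2nε²) ≤ 0.044/80.
So 2nε² ≥ ln(80/0.044) = 7.505592.
Hence n ≥ 7.505592/(2·0.135²) = 205.915.
The smallest integer n is 206.

206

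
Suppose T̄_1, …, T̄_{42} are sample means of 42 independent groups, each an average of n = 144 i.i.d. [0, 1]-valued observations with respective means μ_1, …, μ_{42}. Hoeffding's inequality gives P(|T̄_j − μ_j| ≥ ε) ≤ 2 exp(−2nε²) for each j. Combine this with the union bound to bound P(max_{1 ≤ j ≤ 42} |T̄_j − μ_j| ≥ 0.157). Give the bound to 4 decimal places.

0.0694

Per-experiment Hoeffding bound: 2·exp(−2·144·0.157²) = 2·exp(−7.09891) = 0.001652.
Union bound over 42 events: 42·0.001652 = 0.06938.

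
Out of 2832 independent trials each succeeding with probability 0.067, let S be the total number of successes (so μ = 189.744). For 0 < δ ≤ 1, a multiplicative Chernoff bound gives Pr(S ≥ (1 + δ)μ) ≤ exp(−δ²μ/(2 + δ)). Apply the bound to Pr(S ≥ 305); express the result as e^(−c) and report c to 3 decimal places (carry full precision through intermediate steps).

Write 305 = (1 + δ)μ, so δ = 305/189.744 − 1 = 0.607429…
Then the exponent is δ²μ/(2 + δ) = (305 − μ)² / (μ·(2 + δ)) = 26.850140.

26.850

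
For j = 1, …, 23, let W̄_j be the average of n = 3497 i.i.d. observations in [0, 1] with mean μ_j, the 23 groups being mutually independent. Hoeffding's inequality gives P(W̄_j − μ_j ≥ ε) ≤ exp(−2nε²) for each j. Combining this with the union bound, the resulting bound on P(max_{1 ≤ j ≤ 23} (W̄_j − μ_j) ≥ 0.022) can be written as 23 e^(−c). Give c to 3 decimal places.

3.385

Union bound over the 23 events: P(max_{1 ≤ j ≤ 23} (W̄_j − μ_j) ≥ 0.022) ≤ 23·exp(−2nε²) = 23 exp(−2·3497·0.022²).
So c = 2·3497·0.022² = 3.3851.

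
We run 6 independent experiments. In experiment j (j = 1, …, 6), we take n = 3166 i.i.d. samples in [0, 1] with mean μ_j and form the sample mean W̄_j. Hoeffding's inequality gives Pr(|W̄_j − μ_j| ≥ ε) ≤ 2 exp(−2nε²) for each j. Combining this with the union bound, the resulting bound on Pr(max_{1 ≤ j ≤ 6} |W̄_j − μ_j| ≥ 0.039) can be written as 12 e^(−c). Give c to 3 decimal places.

9.631

Union bound over the 6 events: Pr(max_{1 ≤ j ≤ 6} |W̄_j − μ_j| ≥ 0.039) ≤ 6·2·exp(−2nε²) = 12 exp(−2·3166·0.039²).
So c = 2·3166·0.039² = 9.6310.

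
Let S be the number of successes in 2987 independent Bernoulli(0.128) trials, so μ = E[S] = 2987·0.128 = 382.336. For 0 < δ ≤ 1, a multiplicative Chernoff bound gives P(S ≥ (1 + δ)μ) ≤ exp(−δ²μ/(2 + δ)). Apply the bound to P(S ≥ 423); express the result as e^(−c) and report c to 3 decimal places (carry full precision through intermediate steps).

Write 423 = (1 + δ)μ, so δ = 423/382.336 − 1 = 0.1063567…
Then the exponent is δ²μ/(2 + δ) = (423 − μ)² / (μ·(2 + δ)) = 2.053256.

2.053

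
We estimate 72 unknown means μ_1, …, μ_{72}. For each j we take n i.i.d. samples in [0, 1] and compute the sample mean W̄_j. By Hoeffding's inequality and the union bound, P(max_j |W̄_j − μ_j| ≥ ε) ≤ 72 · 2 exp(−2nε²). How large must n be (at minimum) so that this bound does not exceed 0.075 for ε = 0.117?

Need 2·72·exp(−2nε²) ≤ 0.075, i.e. exp(−2nε²) ≤ 0.075/144.
So 2nε² ≥ ln(144/0.075) = 7.560080.
Hence n ≥ 7.560080/(2·0.117²) = 276.137.
The smallest integer n is 277.

277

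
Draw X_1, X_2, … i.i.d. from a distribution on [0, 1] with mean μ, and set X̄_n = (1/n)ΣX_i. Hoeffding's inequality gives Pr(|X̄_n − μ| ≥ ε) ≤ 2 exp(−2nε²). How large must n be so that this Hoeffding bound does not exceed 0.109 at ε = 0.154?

62

Require 2·exp(−2nε²) ≤ 0.109, i.e. 2nε² ≥ ln(2/0.109) = 2.909555.
So n ≥ 2.909555 / (2·0.154²) = 61.342.
The smallest integer n is 62.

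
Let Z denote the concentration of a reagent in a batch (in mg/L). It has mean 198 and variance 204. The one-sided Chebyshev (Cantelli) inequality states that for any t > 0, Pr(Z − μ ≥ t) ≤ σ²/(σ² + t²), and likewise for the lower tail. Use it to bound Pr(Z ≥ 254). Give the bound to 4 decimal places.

0.0611

Here σ² = 204 and t = 56, so σ² + t² = 3340.
Cantelli's bound: 204/3340 = 0.0611.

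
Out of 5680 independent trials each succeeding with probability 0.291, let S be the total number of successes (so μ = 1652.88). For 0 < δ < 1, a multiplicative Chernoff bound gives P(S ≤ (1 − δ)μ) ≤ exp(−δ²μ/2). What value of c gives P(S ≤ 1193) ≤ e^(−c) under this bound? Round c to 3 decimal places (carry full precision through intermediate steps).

63.976

Write 1193 = (1 − δ)μ, so δ = 1 − 1193/1652.88 = 0.2782295…
Then the exponent is δ²μ/2 = (μ − 1193)²/(2μ) = 63.976095.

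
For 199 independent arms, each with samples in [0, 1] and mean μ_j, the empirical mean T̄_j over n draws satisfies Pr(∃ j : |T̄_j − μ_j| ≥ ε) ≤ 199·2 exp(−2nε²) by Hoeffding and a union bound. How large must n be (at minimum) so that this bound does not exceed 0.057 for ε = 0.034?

Need 2·199·exp(−2nε²) ≤ 0.057, i.e. exp(−2nε²) ≤ 0.057/398.
So 2nε² ≥ ln(398/0.057) = 8.851156.
Hence n ≥ 8.851156/(2·0.034²) = 3828.355.
The smallest integer n is 3829.

3829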